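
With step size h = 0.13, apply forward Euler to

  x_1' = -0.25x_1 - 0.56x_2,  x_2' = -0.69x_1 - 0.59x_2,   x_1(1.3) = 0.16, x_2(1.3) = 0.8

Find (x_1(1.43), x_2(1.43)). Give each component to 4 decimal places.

0.0966, 0.7243

Euler on (x_1,x_2): x_1_{n+1} = x_1_n + h·x_1', x_2_{n+1} = x_2_n + h·x_2'.
1.300000: (0.160000, 0.800000); f=(-0.488000, -0.582400) → (0.096560, 0.724288)
(x_1(1.43), x_2(1.43)) ≈ (0.0966, 0.7243)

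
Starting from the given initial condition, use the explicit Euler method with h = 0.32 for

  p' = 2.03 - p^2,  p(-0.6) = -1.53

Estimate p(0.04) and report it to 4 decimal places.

Euler: p_{n+1} = p_n + h·f(t_n, p_n).
t=-0.600000, p=-1.530000: f=-0.310900 → p ← -1.530000 + 0.32·(-0.310900) = -1.629488
t=-0.280000, p=-1.629488: f=-0.625231 → p ← -1.629488 + 0.32·(-0.625231) = -1.829562
p(0.04) ≈ -1.8296

-1.8296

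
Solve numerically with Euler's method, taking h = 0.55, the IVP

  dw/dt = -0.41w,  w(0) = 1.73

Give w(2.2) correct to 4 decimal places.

0.6225

Euler: w_{n+1} = w_n + h·f(t_n, w_n).
t=0.000000, w=1.730000: f=-0.709300 → w ← 1.730000 + 0.55·(-0.709300) = 1.339885
t=0.550000, w=1.339885: f=-0.549353 → w ← 1.339885 + 0.55·(-0.549353) = 1.037741
t=1.100000, w=1.037741: f=-0.425474 → w ← 1.037741 + 0.55·(-0.425474) = 0.803730
t=1.650000, w=0.803730: f=-0.329529 → w ← 0.803730 + 0.55·(-0.329529) = 0.622489
w(2.2) ≈ 0.6225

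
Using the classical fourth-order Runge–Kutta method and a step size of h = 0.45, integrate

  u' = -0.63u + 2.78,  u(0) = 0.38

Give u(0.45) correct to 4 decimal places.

1.3754

RK4: k1 = f(s_n, u_n); k2 = f(s_n + h/2, u_n + (h/2)·k1); k3 = f(s_n + h/2, u_n + (h/2)·k2); k4 = f(s_n + h, u_n + h·k3); u_{n+1} = u_n + (h/6)·(k1 + 2k2 + 2k3 + k4).
s=0.000000, u=0.380000:
  k1 = f(0.000000, 0.380000) = 2.540600
  k2 = f(0.225000, 0.951635) = 2.180470
  k3 = f(0.225000, 0.870606) = 2.231518
  k4 = f(0.450000, 1.384183) = 1.907965
  u ← 0.380000 + (0.45/6)·(k1 + 2k2 + 2k3 + k4) = 1.375441
u(0.45) ≈ 1.3754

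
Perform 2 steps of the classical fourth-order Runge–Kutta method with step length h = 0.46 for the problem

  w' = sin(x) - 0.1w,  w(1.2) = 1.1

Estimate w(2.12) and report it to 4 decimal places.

RK4: k1 = f(x_n, w_n); k2 = f(x_n + h/2, w_n + (h/2)·k1); k3 = f(x_n + h/2, w_n + (h/2)·k2); k4 = f(x_n + h, w_n + h·k3); w_{n+1} = w_n + (h/6)·(k1 + 2k2 + 2k3 + k4).
x=1.200000, w=1.100000:
  k1 = f(1.200000, 1.100000) = 0.822039
  k2 = f(1.430000, 1.289069) = 0.861198
  k3 = f(1.430000, 1.298075) = 0.860297
  k4 = f(1.660000, 1.495737) = 0.846450
  w ← 1.100000 + (0.46/6)·(k1 + 2k2 + 2k3 + k4) = 1.491880
x=1.660000, w=1.491880:
  k1 = f(1.660000, 1.491880) = 0.846836
  k2 = f(1.890000, 1.686652) = 0.780820
  k3 = f(1.890000, 1.671469) = 0.782339
  k4 = f(2.120000, 1.851756) = 0.667765
  w ← 1.491880 + (0.46/6)·(k1 + 2k2 + 2k3 + k4) = 1.847684
w(2.12) ≈ 1.8477

1.8477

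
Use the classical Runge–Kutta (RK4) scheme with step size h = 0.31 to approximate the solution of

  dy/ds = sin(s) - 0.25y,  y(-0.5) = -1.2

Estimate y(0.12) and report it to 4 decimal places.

-1.1300

RK4: k1 = f(s_n, y_n); k2 = f(s_n + h/2, y_n + (h/2)·k1); k3 = f(s_n + h/2, y_n + (h/2)·k2); k4 = f(s_n + h, y_n + h·k3); y_{n+1} = y_n + (h/6)·(k1 + 2k2 + 2k3 + k4).
s=-0.500000, y=-1.200000:
  k1 = f(-0.500000, -1.200000) = -0.179426
  k2 = f(-0.345000, -1.227811) = -0.031244
  k3 = f(-0.345000, -1.204843) = -0.036986
  k4 = f(-0.190000, -1.211466) = 0.114008
  y ← -1.200000 + (0.31/6)·(k1 + 2k2 + 2k3 + k4) = -1.210430
s=-0.190000, y=-1.210430:
  k1 = f(-0.190000, -1.210430) = 0.113749
  k2 = f(-0.035000, -1.192799) = 0.263207
  k3 = f(-0.035000, -1.169633) = 0.257415
  k4 = f(0.120000, -1.130632) = 0.402370
  y ← -1.210430 + (0.31/6)·(k1 + 2k2 + 2k3 + k4) = -1.129967
y(0.12) ≈ -1.1300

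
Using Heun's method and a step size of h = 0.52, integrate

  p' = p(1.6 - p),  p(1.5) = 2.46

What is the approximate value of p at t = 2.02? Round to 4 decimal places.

1.9948

Heun: k1 = f(t_n, p_n); k2 = f(t_n + h, p_n + h·k1); p_{n+1} = p_n + (h/2)·(k1 + k2).
t=1.500000, p=2.460000:
  k1 = f(1.500000, 2.460000) = -2.115600
  k2 = f(2.020000, 1.359888) = 0.326525
  p ← 2.460000 + (0.52/2)·(-2.115600 + 0.326525) = 1.994841
p(2.02) ≈ 1.9948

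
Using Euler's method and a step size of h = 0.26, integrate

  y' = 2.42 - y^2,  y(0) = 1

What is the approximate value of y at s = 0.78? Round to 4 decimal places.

Euler: y_{n+1} = y_n + h·f(s_n, y_n).
s=0.000000, y=1.000000: f=1.420000 → y ← 1.000000 + 0.26·1.420000 = 1.369200
s=0.260000, y=1.369200: f=0.545291 → y ← 1.369200 + 0.26·0.545291 = 1.510976
s=0.520000, y=1.510976: f=0.136952 → y ← 1.510976 + 0.26·0.136952 = 1.546583
y(0.78) ≈ 1.5466

1.5466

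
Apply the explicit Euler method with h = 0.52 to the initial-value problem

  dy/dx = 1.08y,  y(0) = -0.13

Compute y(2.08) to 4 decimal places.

-0.7731

Euler: y_{n+1} = y_n + h·f(x_n, y_n).
x=0.000000, y=-0.130000: f=-0.140400 → y ← -0.130000 + 0.52·(-0.140400) = -0.203008
x=0.520000, y=-0.203008: f=-0.219249 → y ← -0.203008 + 0.52·(-0.219249) = -0.317017
x=1.040000, y=-0.317017: f=-0.342379 → y ← -0.317017 + 0.52·(-0.342379) = -0.495054
x=1.560000, y=-0.495054: f=-0.534659 → y ← -0.495054 + 0.52·(-0.534659) = -0.773077
y(2.08) ≈ -0.7731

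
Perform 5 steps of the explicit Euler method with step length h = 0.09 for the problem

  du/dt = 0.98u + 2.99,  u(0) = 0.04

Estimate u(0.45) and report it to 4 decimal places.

Euler: u_{n+1} = u_n + h·f(t_n, u_n).
t=0.000000, u=0.040000: f=3.029200 → u ← 0.040000 + 0.09·3.029200 = 0.312628
t=0.090000, u=0.312628: f=3.296375 → u ← 0.312628 + 0.09·3.296375 = 0.609302
t=0.180000, u=0.609302: f=3.587116 → u ← 0.609302 + 0.09·3.587116 = 0.932142
t=0.270000, u=0.932142: f=3.903499 → u ← 0.932142 + 0.09·3.903499 = 1.283457
t=0.360000, u=1.283457: f=4.247788 → u ← 1.283457 + 0.09·4.247788 = 1.665758
u(0.45) ≈ 1.6658

1.6658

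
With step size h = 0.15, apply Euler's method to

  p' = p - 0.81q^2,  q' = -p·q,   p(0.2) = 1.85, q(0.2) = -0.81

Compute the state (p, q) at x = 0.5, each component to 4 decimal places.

2.3133, -0.4055

Euler on (p,q): p_{n+1} = p_n + h·p', q_{n+1} = q_n + h·q'.
0.200000: (1.850000, -0.810000); f=(1.318559, 1.498500) → (2.047784, -0.585225)
0.350000: (2.047784, -0.585225); f=(1.770368, 1.198414) → (2.313339, -0.405463)
(p(0.5), q(0.5)) ≈ (2.3133, -0.4055)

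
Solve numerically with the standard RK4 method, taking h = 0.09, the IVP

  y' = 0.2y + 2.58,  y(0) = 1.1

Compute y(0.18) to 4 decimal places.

RK4: k1 = f(t_n, y_n); k2 = f(t_n + h/2, y_n + (h/2)·k1); k3 = f(t_n + h/2, y_n + (h/2)·k2); k4 = f(t_n + h, y_n + h·k3); y_{n+1} = y_n + (h/6)·(k1 + 2k2 + 2k3 + k4).
t=0.000000, y=1.100000:
  k1 = f(0.000000, 1.100000) = 2.800000
  k2 = f(0.045000, 1.226000) = 2.825200
  k3 = f(0.045000, 1.227134) = 2.825427
  k4 = f(0.090000, 1.354288) = 2.850858
  y ← 1.100000 + (0.09/6)·(k1 + 2k2 + 2k3 + k4) = 1.354282
t=0.090000, y=1.354282:
  k1 = f(0.090000, 1.354282) = 2.850856
  k2 = f(0.135000, 1.482570) = 2.876514
  k3 = f(0.135000, 1.483725) = 2.876745
  k4 = f(0.180000, 1.613189) = 2.902638
  y ← 1.354282 + (0.09/6)·(k1 + 2k2 + 2k3 + k4) = 1.613182
y(0.18) ≈ 1.6132

1.6132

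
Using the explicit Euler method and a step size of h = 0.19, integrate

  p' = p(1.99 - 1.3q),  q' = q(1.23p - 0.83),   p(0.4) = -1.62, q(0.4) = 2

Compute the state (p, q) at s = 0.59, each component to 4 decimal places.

Euler on (p,q): p_{n+1} = p_n + h·p', q_{n+1} = q_n + h·q'.
0.400000: (-1.620000, 2.000000); f=(0.988200, -5.645200) → (-1.432242, 0.927412)
(p(0.59), q(0.59)) ≈ (-1.4322, 0.9274)

-1.4322, 0.9274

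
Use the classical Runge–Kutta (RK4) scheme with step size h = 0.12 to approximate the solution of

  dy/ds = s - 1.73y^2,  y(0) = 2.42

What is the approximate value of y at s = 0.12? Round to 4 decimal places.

1.6165

RK4: k1 = f(s_n, y_n); k2 = f(s_n + h/2, y_n + (h/2)·k1); k3 = f(s_n + h/2, y_n + (h/2)·k2); k4 = f(s_n + h, y_n + h·k3); y_{n+1} = y_n + (h/6)·(k1 + 2k2 + 2k3 + k4).
s=0.000000, y=2.420000:
  k1 = f(0.000000, 2.420000) = -10.131572
  k2 = f(0.060000, 1.812106) = -5.620848
  k3 = f(0.060000, 2.082749) = -7.444470
  k4 = f(0.120000, 1.526664) = -3.912114
  y ← 2.420000 + (0.12/6)·(k1 + 2k2 + 2k3 + k4) = 1.616514
y(0.12) ≈ 1.6165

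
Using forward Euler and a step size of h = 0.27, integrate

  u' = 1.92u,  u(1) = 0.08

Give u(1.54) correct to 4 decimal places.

0.1844

Euler: u_{n+1} = u_n + h·f(x_n, u_n).
x=1.000000, u=0.080000: f=0.153600 → u ← 0.080000 + 0.27·0.153600 = 0.121472
x=1.270000, u=0.121472: f=0.233226 → u ← 0.121472 + 0.27·0.233226 = 0.184443
u(1.54) ≈ 0.1844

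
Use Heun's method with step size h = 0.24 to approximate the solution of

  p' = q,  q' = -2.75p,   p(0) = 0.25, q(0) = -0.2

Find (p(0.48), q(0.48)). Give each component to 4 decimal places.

0.0840, -0.4418

Heun on (p,q): k1 = f(x_n, state_n); k2 = f(x_n + h, state_n + h·k1); state_{n+1} = state_n + (h/2)·(k1 + k2).
0.000000: (0.250000, -0.200000)
  k1 = (-0.200000, -0.687500)
  predictor → (0.202000, -0.365000)
  k2 = (-0.365000, -0.555500)
  → (0.182200, -0.349160)
0.240000: (0.182200, -0.349160)
  k1 = (-0.349160, -0.501050)
  predictor → (0.098402, -0.469412)
  k2 = (-0.469412, -0.270604)
  → (0.083971, -0.441759)
(p(0.48), q(0.48)) ≈ (0.0840, -0.4418)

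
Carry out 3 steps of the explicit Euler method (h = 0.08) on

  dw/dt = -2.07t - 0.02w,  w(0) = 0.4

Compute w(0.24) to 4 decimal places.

Euler: w_{n+1} = w_n + h·f(t_n, w_n).
t=0.000000, w=0.400000: f=-0.008000 → w ← 0.400000 + 0.08·(-0.008000) = 0.399360
t=0.080000, w=0.399360: f=-0.173587 → w ← 0.399360 + 0.08·(-0.173587) = 0.385473
t=0.160000, w=0.385473: f=-0.338909 → w ← 0.385473 + 0.08·(-0.338909) = 0.358360
w(0.24) ≈ 0.3584

0.3584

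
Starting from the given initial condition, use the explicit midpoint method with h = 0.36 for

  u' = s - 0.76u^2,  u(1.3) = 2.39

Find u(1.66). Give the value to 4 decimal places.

Midpoint: k1 = f(s_n, u_n); k2 = f(s_n + h/2, u_n + (h/2)·k1); u_{n+1} = u_n + h·k2.
s=1.300000, u=2.390000:
  k1 = f(1.300000, 2.390000) = -3.041196
  k2 = f(1.480000, 1.842585) = -1.100290
  u ← 2.390000 + 0.36·(-1.100290) = 1.993896
u(1.66) ≈ 1.9939

1.9939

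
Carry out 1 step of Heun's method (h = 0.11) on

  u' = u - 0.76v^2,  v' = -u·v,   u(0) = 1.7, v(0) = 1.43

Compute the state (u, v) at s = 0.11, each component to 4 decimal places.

Heun on (u,v): k1 = f(s_n, state_n); k2 = f(s_n + h, state_n + h·k1); state_{n+1} = state_n + (h/2)·(k1 + k2).
0.000000: (1.700000, 1.430000)
  k1 = (0.145876, -2.431000)
  predictor → (1.716046, 1.162590)
  k2 = (0.688819, -1.995058)
  → (1.745908, 1.186567)
(u(0.11), v(0.11)) ≈ (1.7459, 1.1866)

1.7459, 1.1866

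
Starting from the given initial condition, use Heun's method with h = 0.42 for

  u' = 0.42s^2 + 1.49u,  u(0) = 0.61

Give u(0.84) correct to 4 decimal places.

Heun: k1 = f(s_n, u_n); k2 = f(s_n + h, u_n + h·k1); u_{n+1} = u_n + (h/2)·(k1 + k2).
s=0.000000, u=0.610000:
  k1 = f(0.000000, 0.610000) = 0.908900
  k2 = f(0.420000, 0.991738) = 1.551778
  u ← 0.610000 + (0.42/2)·(0.908900 + 1.551778) = 1.126742
s=0.420000, u=1.126742:
  k1 = f(0.420000, 1.126742) = 1.752934
  k2 = f(0.840000, 1.862975) = 3.072184
  u ← 1.126742 + (0.42/2)·(1.752934 + 3.072184) = 2.140017
u(0.84) ≈ 2.1400

2.1400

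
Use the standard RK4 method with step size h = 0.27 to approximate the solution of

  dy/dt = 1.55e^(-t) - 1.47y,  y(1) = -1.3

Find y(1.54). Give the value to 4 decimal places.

RK4: k1 = f(t_n, y_n); k2 = f(t_n + h/2, y_n + (h/2)·k1); k3 = f(t_n + h/2, y_n + (h/2)·k2); k4 = f(t_n + h, y_n + h·k3); y_{n+1} = y_n + (h/6)·(k1 + 2k2 + 2k3 + k4).
t=1.000000, y=-1.300000:
  k1 = f(1.000000, -1.300000) = 2.481213
  k2 = f(1.135000, -0.965036) = 1.916808
  k3 = f(1.135000, -1.041231) = 2.028814
  k4 = f(1.270000, -0.752220) = 1.541053
  y ← -1.300000 + (0.27/6)·(k1 + 2k2 + 2k3 + k4) = -0.763892
t=1.270000, y=-0.763892:
  k1 = f(1.270000, -0.763892) = 1.558210
  k2 = f(1.405000, -0.553534) = 1.194013
  k3 = f(1.405000, -0.602700) = 1.266288
  k4 = f(1.540000, -0.421994) = 0.952622
  y ← -0.763892 + (0.27/6)·(k1 + 2k2 + 2k3 + k4) = -0.429477
y(1.54) ≈ -0.4295

-0.4295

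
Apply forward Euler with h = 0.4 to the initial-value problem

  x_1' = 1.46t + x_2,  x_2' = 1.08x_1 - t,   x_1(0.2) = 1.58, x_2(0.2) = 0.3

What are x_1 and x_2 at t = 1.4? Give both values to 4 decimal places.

Euler on (x_1,x_2): x_1_{n+1} = x_1_n + h·x_1', x_2_{n+1} = x_2_n + h·x_2'.
0.200000: (1.580000, 0.300000); f=(0.592000, 1.506400) → (1.816800, 0.902560)
0.600000: (1.816800, 0.902560); f=(1.778560, 1.362144) → (2.528224, 1.447418)
1.000000: (2.528224, 1.447418); f=(2.907418, 1.730482) → (3.691191, 2.139610)
(x_1(1.4), x_2(1.4)) ≈ (3.6912, 2.1396)

3.6912, 2.1396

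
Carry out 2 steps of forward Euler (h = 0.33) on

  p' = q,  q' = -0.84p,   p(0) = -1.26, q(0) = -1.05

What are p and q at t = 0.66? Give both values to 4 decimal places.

Euler on (p,q): p_{n+1} = p_n + h·p', q_{n+1} = q_n + h·q'.
0.000000: (-1.260000, -1.050000); f=(-1.050000, 1.058400) → (-1.606500, -0.700728)
0.330000: (-1.606500, -0.700728); f=(-0.700728, 1.349460) → (-1.837740, -0.255406)
(p(0.66), q(0.66)) ≈ (-1.8377, -0.2554)

-1.8377, -0.2554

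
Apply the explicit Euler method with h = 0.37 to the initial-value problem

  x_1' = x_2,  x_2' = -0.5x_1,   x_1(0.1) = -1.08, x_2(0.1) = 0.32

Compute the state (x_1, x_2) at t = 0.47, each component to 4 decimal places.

Euler on (x_1,x_2): x_1_{n+1} = x_1_n + h·x_1', x_2_{n+1} = x_2_n + h·x_2'.
0.100000: (-1.080000, 0.320000); f=(0.320000, 0.540000) → (-0.961600, 0.519800)
(x_1(0.47), x_2(0.47)) ≈ (-0.9616, 0.5198)

-0.9616, 0.5198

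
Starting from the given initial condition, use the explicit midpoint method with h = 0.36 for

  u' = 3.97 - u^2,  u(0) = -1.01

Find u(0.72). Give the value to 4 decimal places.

1.3833

Midpoint: k1 = f(x_n, u_n); k2 = f(x_n + h/2, u_n + (h/2)·k1); u_{n+1} = u_n + h·k2.
x=0.000000, u=-1.010000:
  k1 = f(0.000000, -1.010000) = 2.949900
  k2 = f(0.180000, -0.479018) = 3.740542
  u ← -1.010000 + 0.36·3.740542 = 0.336595
x=0.360000, u=0.336595:
  k1 = f(0.360000, 0.336595) = 3.856704
  k2 = f(0.540000, 1.030802) = 2.907448
  u ← 0.336595 + 0.36·2.907448 = 1.383276
u(0.72) ≈ 1.3833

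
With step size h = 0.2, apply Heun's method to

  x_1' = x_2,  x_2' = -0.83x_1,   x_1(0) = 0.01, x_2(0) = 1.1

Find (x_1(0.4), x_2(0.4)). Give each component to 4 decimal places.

0.4420, 1.0240

Heun on (x_1,x_2): k1 = f(t_n, state_n); k2 = f(t_n + h, state_n + h·k1); state_{n+1} = state_n + (h/2)·(k1 + k2).
0.000000: (0.010000, 1.100000)
  k1 = (1.100000, -0.008300)
  predictor → (0.230000, 1.098340)
  k2 = (1.098340, -0.190900)
  → (0.229834, 1.080080)
0.200000: (0.229834, 1.080080)
  k1 = (1.080080, -0.190762)
  predictor → (0.445850, 1.041928)
  k2 = (1.041928, -0.370056)
  → (0.442035, 1.023998)
(x_1(0.4), x_2(0.4)) ≈ (0.4420, 1.0240)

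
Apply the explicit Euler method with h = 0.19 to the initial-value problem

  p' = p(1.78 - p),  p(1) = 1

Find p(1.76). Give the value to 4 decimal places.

1.5065

Euler: p_{n+1} = p_n + h·f(t_n, p_n).
t=1.000000, p=1.000000: f=0.780000 → p ← 1.000000 + 0.19·0.780000 = 1.148200
t=1.190000, p=1.148200: f=0.725433 → p ← 1.148200 + 0.19·0.725433 = 1.286032
t=1.380000, p=1.286032: f=0.635258 → p ← 1.286032 + 0.19·0.635258 = 1.406731
t=1.570000, p=1.406731: f=0.525089 → p ← 1.406731 + 0.19·0.525089 = 1.506498
p(1.76) ≈ 1.5065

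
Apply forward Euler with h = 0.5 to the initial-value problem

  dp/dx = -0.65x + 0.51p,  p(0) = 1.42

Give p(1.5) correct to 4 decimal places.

2.2779

Euler: p_{n+1} = p_n + h·f(x_n, p_n).
x=0.000000, p=1.420000: f=0.724200 → p ← 1.420000 + 0.5·0.724200 = 1.782100
x=0.500000, p=1.782100: f=0.583871 → p ← 1.782100 + 0.5·0.583871 = 2.074035
x=1.000000, p=2.074035: f=0.407758 → p ← 2.074035 + 0.5·0.407758 = 2.277915
p(1.5) ≈ 2.2779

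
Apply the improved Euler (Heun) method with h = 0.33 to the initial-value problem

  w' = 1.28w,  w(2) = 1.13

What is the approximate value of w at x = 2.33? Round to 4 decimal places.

Heun: k1 = f(x_n, w_n); k2 = f(x_n + h, w_n + h·k1); w_{n+1} = w_n + (h/2)·(k1 + k2).
x=2.000000, w=1.130000:
  k1 = f(2.000000, 1.130000) = 1.446400
  k2 = f(2.330000, 1.607312) = 2.057359
  w ← 1.130000 + (0.33/2)·(1.446400 + 2.057359) = 1.708120
w(2.33) ≈ 1.7081

1.7081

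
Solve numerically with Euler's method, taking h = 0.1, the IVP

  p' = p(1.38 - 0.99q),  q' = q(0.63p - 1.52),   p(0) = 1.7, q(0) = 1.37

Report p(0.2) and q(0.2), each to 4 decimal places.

1.7184, 1.2501

Euler on (p,q): p_{n+1} = p_n + h·p', q_{n+1} = q_n + h·q'.
0.000000: (1.700000, 1.370000); f=(0.040290, -0.615130) → (1.704029, 1.308487)
0.100000: (1.704029, 1.308487); f=(0.144157, -0.584189) → (1.718445, 1.250068)
(p(0.2), q(0.2)) ≈ (1.7184, 1.2501)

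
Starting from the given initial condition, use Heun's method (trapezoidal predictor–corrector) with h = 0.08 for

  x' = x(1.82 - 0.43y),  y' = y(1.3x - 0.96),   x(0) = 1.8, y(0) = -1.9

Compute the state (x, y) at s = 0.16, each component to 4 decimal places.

2.7873, -2.5876

Heun on (x,y): k1 = f(s_n, state_n); k2 = f(s_n + h, state_n + h·k1); state_{n+1} = state_n + (h/2)·(k1 + k2).
0.000000: (1.800000, -1.900000)
  k1 = (4.746600, -2.622000)
  predictor → (2.179728, -2.109760)
  k2 = (5.944547, -3.952944)
  → (2.227646, -2.162998)
0.080000: (2.227646, -2.162998)
  k1 = (6.126225, -4.187433)
  predictor → (2.717744, -2.497992)
  k2 = (7.865522, -6.427502)
  → (2.787316, -2.587595)
(x(0.16), y(0.16)) ≈ (2.7873, -2.5876)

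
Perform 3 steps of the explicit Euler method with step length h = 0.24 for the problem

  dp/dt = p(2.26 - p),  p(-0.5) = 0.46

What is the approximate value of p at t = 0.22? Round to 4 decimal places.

1.2069

Euler: p_{n+1} = p_n + h·f(t_n, p_n).
t=-0.500000, p=0.460000: f=0.828000 → p ← 0.460000 + 0.24·0.828000 = 0.658720
t=-0.260000, p=0.658720: f=1.054795 → p ← 0.658720 + 0.24·1.054795 = 0.911871
t=-0.020000, p=0.911871: f=1.229320 → p ← 0.911871 + 0.24·1.229320 = 1.206908
p(0.22) ≈ 1.2069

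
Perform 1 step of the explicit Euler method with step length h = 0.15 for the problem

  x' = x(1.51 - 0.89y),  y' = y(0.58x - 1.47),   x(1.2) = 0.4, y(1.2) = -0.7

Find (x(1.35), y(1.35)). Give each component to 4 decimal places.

Euler on (x,y): x_{n+1} = x_n + h·x', y_{n+1} = y_n + h·y'.
1.200000: (0.400000, -0.700000); f=(0.853200, 0.866600) → (0.527980, -0.570010)
(x(1.35), y(1.35)) ≈ (0.5280, -0.5700)

0.5280, -0.5700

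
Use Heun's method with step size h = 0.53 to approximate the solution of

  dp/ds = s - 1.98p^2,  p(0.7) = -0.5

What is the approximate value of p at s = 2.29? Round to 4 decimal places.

Heun: k1 = f(s_n, p_n); k2 = f(s_n + h, p_n + h·k1); p_{n+1} = p_n + (h/2)·(k1 + k2).
s=0.700000, p=-0.500000:
  k1 = f(0.700000, -0.500000) = 0.205000
  k2 = f(1.230000, -0.391350) = 0.926753
  p ← -0.500000 + (0.53/2)·(0.205000 + 0.926753) = -0.200085
s=1.230000, p=-0.200085:
  k1 = f(1.230000, -0.200085) = 1.150732
  k2 = f(1.760000, 0.409803) = 1.427482
  p ← -0.200085 + (0.53/2)·(1.150732 + 1.427482) = 0.483141
s=1.760000, p=0.483141:
  k1 = f(1.760000, 0.483141) = 1.297817
  k2 = f(2.290000, 1.170985) = -0.424986
  p ← 0.483141 + (0.53/2)·(1.297817 + (-0.424986)) = 0.714442
p(2.29) ≈ 0.7144

0.7144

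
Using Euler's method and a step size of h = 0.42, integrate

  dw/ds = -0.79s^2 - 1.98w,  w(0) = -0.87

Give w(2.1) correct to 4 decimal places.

Euler: w_{n+1} = w_n + h·f(s_n, w_n).
s=0.000000, w=-0.870000: f=1.722600 → w ← -0.870000 + 0.42·1.722600 = -0.146508
s=0.420000, w=-0.146508: f=0.150730 → w ← -0.146508 + 0.42·0.150730 = -0.083201
s=0.840000, w=-0.083201: f=-0.392685 → w ← -0.083201 + 0.42·(-0.392685) = -0.248129
s=1.260000, w=-0.248129: f=-0.762908 → w ← -0.248129 + 0.42·(-0.762908) = -0.568551
s=1.680000, w=-0.568551: f=-1.103966 → w ← -0.568551 + 0.42·(-1.103966) = -1.032216
w(2.1) ≈ -1.0322

-1.0322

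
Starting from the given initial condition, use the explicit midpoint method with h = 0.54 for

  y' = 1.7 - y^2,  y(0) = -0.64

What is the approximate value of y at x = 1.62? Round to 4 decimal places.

1.1169

Midpoint: k1 = f(x_n, y_n); k2 = f(x_n + h/2, y_n + (h/2)·k1); y_{n+1} = y_n + h·k2.
x=0.000000, y=-0.640000:
  k1 = f(0.000000, -0.640000) = 1.290400
  k2 = f(0.270000, -0.291592) = 1.614974
  y ← -0.640000 + 0.54·1.614974 = 0.232086
x=0.540000, y=0.232086:
  k1 = f(0.540000, 0.232086) = 1.646136
  k2 = f(0.810000, 0.676543) = 1.242290
  y ← 0.232086 + 0.54·1.242290 = 0.902923
x=1.080000, y=0.902923:
  k1 = f(1.080000, 0.902923) = 0.884731
  k2 = f(1.350000, 1.141800) = 0.396293
  y ← 0.902923 + 0.54·0.396293 = 1.116921
y(1.62) ≈ 1.1169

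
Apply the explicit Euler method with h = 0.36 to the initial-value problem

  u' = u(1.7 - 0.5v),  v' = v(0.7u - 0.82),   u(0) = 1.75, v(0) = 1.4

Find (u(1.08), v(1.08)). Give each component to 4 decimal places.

Euler on (u,v): u_{n+1} = u_n + h·u', v_{n+1} = v_n + h·v'.
0.000000: (1.750000, 1.400000); f=(1.750000, 0.567000) → (2.380000, 1.604120)
0.360000: (2.380000, 1.604120); f=(2.137097, 1.357086) → (3.149355, 2.092671)
0.720000: (3.149355, 2.092671); f=(2.058622, 2.897404) → (3.890459, 3.135736)
(u(1.08), v(1.08)) ≈ (3.8905, 3.1357)

3.8905, 3.1357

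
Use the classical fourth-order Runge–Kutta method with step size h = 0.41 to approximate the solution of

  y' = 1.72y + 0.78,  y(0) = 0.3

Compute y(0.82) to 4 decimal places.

2.6290

RK4: k1 = f(t_n, y_n); k2 = f(t_n + h/2, y_n + (h/2)·k1); k3 = f(t_n + h/2, y_n + (h/2)·k2); k4 = f(t_n + h, y_n + h·k3); y_{n+1} = y_n + (h/6)·(k1 + 2k2 + 2k3 + k4).
t=0.000000, y=0.300000:
  k1 = f(0.000000, 0.300000) = 1.296000
  k2 = f(0.205000, 0.565680) = 1.752970
  k3 = f(0.205000, 0.659359) = 1.914097
  k4 = f(0.410000, 1.084780) = 2.645821
  y ← 0.300000 + (0.41/6)·(k1 + 2k2 + 2k3 + k4) = 1.070524
t=0.410000, y=1.070524:
  k1 = f(0.410000, 1.070524) = 2.621301
  k2 = f(0.615000, 1.607890) = 3.545571
  k3 = f(0.615000, 1.797366) = 3.871469
  k4 = f(0.820000, 2.657826) = 5.351460
  y ← 1.070524 + (0.41/6)·(k1 + 2k2 + 2k3 + k4) = 2.628991
y(0.82) ≈ 2.6290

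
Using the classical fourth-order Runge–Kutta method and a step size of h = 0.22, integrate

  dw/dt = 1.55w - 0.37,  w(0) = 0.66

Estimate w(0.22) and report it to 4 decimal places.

0.8312

RK4: k1 = f(t_n, w_n); k2 = f(t_n + h/2, w_n + (h/2)·k1); k3 = f(t_n + h/2, w_n + (h/2)·k2); k4 = f(t_n + h, w_n + h·k3); w_{n+1} = w_n + (h/6)·(k1 + 2k2 + 2k3 + k4).
t=0.000000, w=0.660000:
  k1 = f(0.000000, 0.660000) = 0.653000
  k2 = f(0.110000, 0.731830) = 0.764337
  k3 = f(0.110000, 0.744077) = 0.783319
  k4 = f(0.220000, 0.832330) = 0.920112
  w ← 0.660000 + (0.22/6)·(k1 + 2k2 + 2k3 + k4) = 0.831176
w(0.22) ≈ 0.8312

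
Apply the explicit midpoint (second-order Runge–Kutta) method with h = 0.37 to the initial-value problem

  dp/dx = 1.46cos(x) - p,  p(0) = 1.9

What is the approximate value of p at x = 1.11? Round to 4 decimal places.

1.3646

Midpoint: k1 = f(x_n, p_n); k2 = f(x_n + h/2, p_n + (h/2)·k1); p_{n+1} = p_n + h·k2.
x=0.000000, p=1.900000:
  k1 = f(0.000000, 1.900000) = -0.440000
  k2 = f(0.185000, 1.818600) = -0.383513
  p ← 1.900000 + 0.37·(-0.383513) = 1.758100
x=0.370000, p=1.758100:
  k1 = f(0.370000, 1.758100) = -0.396902
  k2 = f(0.555000, 1.684673) = -0.443819
  p ← 1.758100 + 0.37·(-0.443819) = 1.593887
x=0.740000, p=1.593887:
  k1 = f(0.740000, 1.593887) = -0.515723
  k2 = f(0.925000, 1.498478) = -0.619800
  p ← 1.593887 + 0.37·(-0.619800) = 1.364561
p(1.11) ≈ 1.3646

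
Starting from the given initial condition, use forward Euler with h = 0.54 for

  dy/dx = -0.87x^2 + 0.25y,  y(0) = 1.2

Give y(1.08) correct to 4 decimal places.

1.4089

Euler: y_{n+1} = y_n + h·f(x_n, y_n).
x=0.000000, y=1.200000: f=0.300000 → y ← 1.200000 + 0.54·0.300000 = 1.362000
x=0.540000, y=1.362000: f=0.086808 → y ← 1.362000 + 0.54·0.086808 = 1.408876
y(1.08) ≈ 1.4089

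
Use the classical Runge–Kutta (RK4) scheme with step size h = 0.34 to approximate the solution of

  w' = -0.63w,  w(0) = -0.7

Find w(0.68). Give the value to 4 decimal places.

RK4: k1 = f(t_n, w_n); k2 = f(t_n + h/2, w_n + (h/2)·k1); k3 = f(t_n + h/2, w_n + (h/2)·k2); k4 = f(t_n + h, w_n + h·k3); w_{n+1} = w_n + (h/6)·(k1 + 2k2 + 2k3 + k4).
t=0.000000, w=-0.700000:
  k1 = f(0.000000, -0.700000) = 0.441000
  k2 = f(0.170000, -0.625030) = 0.393769
  k3 = f(0.170000, -0.633059) = 0.398827
  k4 = f(0.340000, -0.564399) = 0.355571
  w ← -0.700000 + (0.34/6)·(k1 + 2k2 + 2k3 + k4) = -0.565033
t=0.340000, w=-0.565033:
  k1 = f(0.340000, -0.565033) = 0.355971
  k2 = f(0.510000, -0.504518) = 0.317847
  k3 = f(0.510000, -0.510999) = 0.321930
  k4 = f(0.680000, -0.455577) = 0.287014
  w ← -0.565033 + (0.34/6)·(k1 + 2k2 + 2k3 + k4) = -0.456090
w(0.68) ≈ -0.4561

-0.4561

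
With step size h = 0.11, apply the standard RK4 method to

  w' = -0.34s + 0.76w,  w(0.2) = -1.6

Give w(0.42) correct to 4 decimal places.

RK4: k1 = f(s_n, w_n); k2 = f(s_n + h/2, w_n + (h/2)·k1); k3 = f(s_n + h/2, w_n + (h/2)·k2); k4 = f(s_n + h, w_n + h·k3); w_{n+1} = w_n + (h/6)·(k1 + 2k2 + 2k3 + k4).
s=0.200000, w=-1.600000:
  k1 = f(0.200000, -1.600000) = -1.284000
  k2 = f(0.255000, -1.670620) = -1.356371
  k3 = f(0.255000, -1.674600) = -1.359396
  k4 = f(0.310000, -1.749534) = -1.435046
  w ← -1.600000 + (0.11/6)·(k1 + 2k2 + 2k3 + k4) = -1.749427
s=0.310000, w=-1.749427:
  k1 = f(0.310000, -1.749427) = -1.434965
  k2 = f(0.365000, -1.828350) = -1.513646
  k3 = f(0.365000, -1.832678) = -1.516935
  k4 = f(0.420000, -1.916290) = -1.599181
  w ← -1.749427 + (0.11/6)·(k1 + 2k2 + 2k3 + k4) = -1.916175
w(0.42) ≈ -1.9162

-1.9162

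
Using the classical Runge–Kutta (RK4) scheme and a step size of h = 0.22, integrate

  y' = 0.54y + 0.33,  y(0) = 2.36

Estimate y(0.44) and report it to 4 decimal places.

RK4: k1 = f(x_n, y_n); k2 = f(x_n + h/2, y_n + (h/2)·k1); k3 = f(x_n + h/2, y_n + (h/2)·k2); k4 = f(x_n + h, y_n + h·k3); y_{n+1} = y_n + (h/6)·(k1 + 2k2 + 2k3 + k4).
x=0.000000, y=2.360000:
  k1 = f(0.000000, 2.360000) = 1.604400
  k2 = f(0.110000, 2.536484) = 1.699701
  k3 = f(0.110000, 2.546967) = 1.705362
  k4 = f(0.220000, 2.735180) = 1.806997
  y ← 2.360000 + (0.22/6)·(k1 + 2k2 + 2k3 + k4) = 2.734789
x=0.220000, y=2.734789:
  k1 = f(0.220000, 2.734789) = 1.806786
  k2 = f(0.330000, 2.933536) = 1.914109
  k3 = f(0.330000, 2.945341) = 1.920484
  k4 = f(0.440000, 3.157296) = 2.034940
  y ← 2.734789 + (0.22/6)·(k1 + 2k2 + 2k3 + k4) = 3.156856
y(0.44) ≈ 3.1569

3.1569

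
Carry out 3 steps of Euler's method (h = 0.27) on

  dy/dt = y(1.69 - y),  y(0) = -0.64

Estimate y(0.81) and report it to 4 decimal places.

-3.5250

Euler: y_{n+1} = y_n + h·f(t_n, y_n).
t=0.000000, y=-0.640000: f=-1.491200 → y ← -0.640000 + 0.27·(-1.491200) = -1.042624
t=0.270000, y=-1.042624: f=-2.849099 → y ← -1.042624 + 0.27·(-2.849099) = -1.811881
t=0.540000, y=-1.811881: f=-6.344991 → y ← -1.811881 + 0.27·(-6.344991) = -3.525028
y(0.81) ≈ -3.5250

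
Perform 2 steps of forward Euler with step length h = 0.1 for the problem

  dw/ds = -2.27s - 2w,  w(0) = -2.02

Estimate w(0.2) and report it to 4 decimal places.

-1.3155

Euler: w_{n+1} = w_n + h·f(s_n, w_n).
s=0.000000, w=-2.020000: f=4.040000 → w ← -2.020000 + 0.1·4.040000 = -1.616000
s=0.100000, w=-1.616000: f=3.005000 → w ← -1.616000 + 0.1·3.005000 = -1.315500
w(0.2) ≈ -1.3155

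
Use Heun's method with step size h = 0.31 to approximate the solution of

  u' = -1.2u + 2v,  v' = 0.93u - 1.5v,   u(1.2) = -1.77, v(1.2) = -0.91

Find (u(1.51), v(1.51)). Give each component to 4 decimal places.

-1.7203, -0.9633

Heun on (u,v): k1 = f(t_n, state_n); k2 = f(t_n + h, state_n + h·k1); state_{n+1} = state_n + (h/2)·(k1 + k2).
1.200000: (-1.770000, -0.910000)
  k1 = (0.304000, -0.281100)
  predictor → (-1.675760, -0.997141)
  k2 = (0.016630, -0.062745)
  → (-1.720302, -0.963296)
(u(1.51), v(1.51)) ≈ (-1.7203, -0.9633)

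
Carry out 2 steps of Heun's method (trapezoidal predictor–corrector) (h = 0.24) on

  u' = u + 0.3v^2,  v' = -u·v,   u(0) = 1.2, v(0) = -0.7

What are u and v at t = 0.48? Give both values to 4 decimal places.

Heun on (u,v): k1 = f(t_n, state_n); k2 = f(t_n + h, state_n + h·k1); state_{n+1} = state_n + (h/2)·(k1 + k2).
0.000000: (1.200000, -0.700000)
  k1 = (1.347000, 0.840000)
  predictor → (1.523280, -0.498400)
  k2 = (1.597801, 0.759203)
  → (1.553376, -0.508096)
0.240000: (1.553376, -0.508096)
  k1 = (1.630824, 0.789264)
  predictor → (1.944774, -0.318672)
  k2 = (1.975240, 0.619746)
  → (1.986104, -0.339015)
(u(0.48), v(0.48)) ≈ (1.9861, -0.3390)

1.9861, -0.3390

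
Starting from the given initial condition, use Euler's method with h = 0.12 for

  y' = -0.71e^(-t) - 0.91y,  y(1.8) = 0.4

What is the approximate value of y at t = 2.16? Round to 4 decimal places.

Euler: y_{n+1} = y_n + h·f(t_n, y_n).
t=1.800000, y=0.400000: f=-0.481362 → y ← 0.400000 + 0.12·(-0.481362) = 0.342237
t=1.920000, y=0.342237: f=-0.415526 → y ← 0.342237 + 0.12·(-0.415526) = 0.292373
t=2.040000, y=0.292373: f=-0.358380 → y ← 0.292373 + 0.12·(-0.358380) = 0.249368
y(2.16) ≈ 0.2494

0.2494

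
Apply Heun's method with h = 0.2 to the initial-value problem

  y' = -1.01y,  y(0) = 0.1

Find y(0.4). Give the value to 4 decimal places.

Heun: k1 = f(s_n, y_n); k2 = f(s_n + h, y_n + h·k1); y_{n+1} = y_n + (h/2)·(k1 + k2).
s=0.000000, y=0.100000:
  k1 = f(0.000000, 0.100000) = -0.101000
  k2 = f(0.200000, 0.079800) = -0.080598
  y ← 0.100000 + (0.2/2)·(-0.101000 + (-0.080598)) = 0.081840
s=0.200000, y=0.081840:
  k1 = f(0.200000, 0.081840) = -0.082659
  k2 = f(0.400000, 0.065308) = -0.065962
  y ← 0.081840 + (0.2/2)·(-0.082659 + (-0.065962)) = 0.066978
y(0.4) ≈ 0.0670

0.0670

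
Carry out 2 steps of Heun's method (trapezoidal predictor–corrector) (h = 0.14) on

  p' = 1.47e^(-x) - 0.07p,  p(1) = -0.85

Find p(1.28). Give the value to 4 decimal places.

Heun: k1 = f(x_n, p_n); k2 = f(x_n + h, p_n + h·k1); p_{n+1} = p_n + (h/2)·(k1 + k2).
x=1.000000, p=-0.850000:
  k1 = f(1.000000, -0.850000) = 0.600283
  k2 = f(1.140000, -0.765960) = 0.523751
  p ← -0.850000 + (0.14/2)·(0.600283 + 0.523751) = -0.771318
x=1.140000, p=-0.771318:
  k1 = f(1.140000, -0.771318) = 0.524126
  k2 = f(1.280000, -0.697940) = 0.457571
  p ← -0.771318 + (0.14/2)·(0.524126 + 0.457571) = -0.702599
p(1.28) ≈ -0.7026

-0.7026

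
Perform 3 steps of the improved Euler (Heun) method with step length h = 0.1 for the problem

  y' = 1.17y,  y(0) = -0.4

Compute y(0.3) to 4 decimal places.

-0.5678

Heun: k1 = f(t_n, y_n); k2 = f(t_n + h, y_n + h·k1); y_{n+1} = y_n + (h/2)·(k1 + k2).
t=0.000000, y=-0.400000:
  k1 = f(0.000000, -0.400000) = -0.468000
  k2 = f(0.100000, -0.446800) = -0.522756
  y ← -0.400000 + (0.1/2)·(-0.468000 + (-0.522756)) = -0.449538
t=0.100000, y=-0.449538:
  k1 = f(0.100000, -0.449538) = -0.525959
  k2 = f(0.200000, -0.502134) = -0.587496
  y ← -0.449538 + (0.1/2)·(-0.525959 + (-0.587496)) = -0.505211
t=0.200000, y=-0.505211:
  k1 = f(0.200000, -0.505211) = -0.591096
  k2 = f(0.300000, -0.564320) = -0.660255
  y ← -0.505211 + (0.1/2)·(-0.591096 + (-0.660255)) = -0.567778
y(0.3) ≈ -0.5678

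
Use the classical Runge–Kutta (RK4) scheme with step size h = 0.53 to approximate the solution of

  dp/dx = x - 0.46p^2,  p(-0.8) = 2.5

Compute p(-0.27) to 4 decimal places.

1.3682

RK4: k1 = f(x_n, p_n); k2 = f(x_n + h/2, p_n + (h/2)·k1); k3 = f(x_n + h/2, p_n + (h/2)·k2); k4 = f(x_n + h, p_n + h·k3); p_{n+1} = p_n + (h/6)·(k1 + 2k2 + 2k3 + k4).
x=-0.800000, p=2.500000:
  k1 = f(-0.800000, 2.500000) = -3.675000
  k2 = f(-0.535000, 1.526125) = -1.606366
  k3 = f(-0.535000, 2.074313) = -2.514276
  k4 = f(-0.270000, 1.167434) = -0.896935
  p ← 2.500000 + (0.53/6)·(k1 + 2k2 + 2k3 + k4) = 1.368166
p(-0.27) ≈ 1.3682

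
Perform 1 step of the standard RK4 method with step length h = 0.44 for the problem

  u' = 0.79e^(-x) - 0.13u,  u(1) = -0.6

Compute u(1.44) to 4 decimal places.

RK4: k1 = f(x_n, u_n); k2 = f(x_n + h/2, u_n + (h/2)·k1); k3 = f(x_n + h/2, u_n + (h/2)·k2); k4 = f(x_n + h, u_n + h·k3); u_{n+1} = u_n + (h/6)·(k1 + 2k2 + 2k3 + k4).
x=1.000000, u=-0.600000:
  k1 = f(1.000000, -0.600000) = 0.368625
  k2 = f(1.220000, -0.518903) = 0.300689
  k3 = f(1.220000, -0.533848) = 0.302632
  k4 = f(1.440000, -0.466842) = 0.247862
  u ← -0.600000 + (0.44/6)·(k1 + 2k2 + 2k3 + k4) = -0.466304
u(1.44) ≈ -0.4663

-0.4663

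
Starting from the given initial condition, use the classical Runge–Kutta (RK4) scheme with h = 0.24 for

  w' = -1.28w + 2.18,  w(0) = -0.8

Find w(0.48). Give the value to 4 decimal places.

0.3489

RK4: k1 = f(t_n, w_n); k2 = f(t_n + h/2, w_n + (h/2)·k1); k3 = f(t_n + h/2, w_n + (h/2)·k2); k4 = f(t_n + h, w_n + h·k3); w_{n+1} = w_n + (h/6)·(k1 + 2k2 + 2k3 + k4).
t=0.000000, w=-0.800000:
  k1 = f(0.000000, -0.800000) = 3.204000
  k2 = f(0.120000, -0.415520) = 2.711866
  k3 = f(0.120000, -0.474576) = 2.787457
  k4 = f(0.240000, -0.131010) = 2.347693
  w ← -0.800000 + (0.24/6)·(k1 + 2k2 + 2k3 + k4) = -0.137986
t=0.240000, w=-0.137986:
  k1 = f(0.240000, -0.137986) = 2.356623
  k2 = f(0.360000, 0.144808) = 1.994645
  k3 = f(0.360000, 0.101371) = 2.050245
  k4 = f(0.480000, 0.354072) = 1.726787
  w ← -0.137986 + (0.24/6)·(k1 + 2k2 + 2k3 + k4) = 0.348941
w(0.48) ≈ 0.3489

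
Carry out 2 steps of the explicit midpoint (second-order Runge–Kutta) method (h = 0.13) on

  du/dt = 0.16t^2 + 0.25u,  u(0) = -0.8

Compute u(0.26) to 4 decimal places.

Midpoint: k1 = f(t_n, u_n); k2 = f(t_n + h/2, u_n + (h/2)·k1); u_{n+1} = u_n + h·k2.
t=0.000000, u=-0.800000:
  k1 = f(0.000000, -0.800000) = -0.200000
  k2 = f(0.065000, -0.813000) = -0.202574
  u ← -0.800000 + 0.13·(-0.202574) = -0.826335
t=0.130000, u=-0.826335:
  k1 = f(0.130000, -0.826335) = -0.203880
  k2 = f(0.195000, -0.839587) = -0.203813
  u ← -0.826335 + 0.13·(-0.203813) = -0.852830
u(0.26) ≈ -0.8528

-0.8528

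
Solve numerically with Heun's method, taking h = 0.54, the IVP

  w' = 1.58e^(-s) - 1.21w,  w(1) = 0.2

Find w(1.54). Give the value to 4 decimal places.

Heun: k1 = f(s_n, w_n); k2 = f(s_n + h, w_n + h·k1); w_{n+1} = w_n + (h/2)·(k1 + k2).
s=1.000000, w=0.200000:
  k1 = f(1.000000, 0.200000) = 0.339250
  k2 = f(1.540000, 0.383195) = -0.124943
  w ← 0.200000 + (0.54/2)·(0.339250 + (-0.124943)) = 0.257863
w(1.54) ≈ 0.2579

0.2579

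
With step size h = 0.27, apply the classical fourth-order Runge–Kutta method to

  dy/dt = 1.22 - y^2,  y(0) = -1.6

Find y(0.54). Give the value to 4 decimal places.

-4.4101

RK4: k1 = f(t_n, y_n); k2 = f(t_n + h/2, y_n + (h/2)·k1); k3 = f(t_n + h/2, y_n + (h/2)·k2); k4 = f(t_n + h, y_n + h·k3); y_{n+1} = y_n + (h/6)·(k1 + 2k2 + 2k3 + k4).
t=0.000000, y=-1.600000:
  k1 = f(0.000000, -1.600000) = -1.340000
  k2 = f(0.135000, -1.780900) = -1.951605
  k3 = f(0.135000, -1.863467) = -2.252508
  k4 = f(0.270000, -2.208177) = -3.656046
  y ← -1.600000 + (0.27/6)·(k1 + 2k2 + 2k3 + k4) = -2.203192
t=0.270000, y=-2.203192:
  k1 = f(0.270000, -2.203192) = -3.634056
  k2 = f(0.405000, -2.693790) = -6.036503
  k3 = f(0.405000, -3.018120) = -7.889050
  k4 = f(0.540000, -4.333236) = -17.556931
  y ← -2.203192 + (0.27/6)·(k1 + 2k2 + 2k3 + k4) = -4.410086
y(0.54) ≈ -4.4101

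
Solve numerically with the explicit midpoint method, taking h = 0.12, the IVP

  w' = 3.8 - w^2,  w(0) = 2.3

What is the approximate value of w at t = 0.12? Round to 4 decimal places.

Midpoint: k1 = f(t_n, w_n); k2 = f(t_n + h/2, w_n + (h/2)·k1); w_{n+1} = w_n + h·k2.
t=0.000000, w=2.300000:
  k1 = f(0.000000, 2.300000) = -1.490000
  k2 = f(0.060000, 2.210600) = -1.086752
  w ← 2.300000 + 0.12·(-1.086752) = 2.169590
w(0.12) ≈ 2.1696

2.1696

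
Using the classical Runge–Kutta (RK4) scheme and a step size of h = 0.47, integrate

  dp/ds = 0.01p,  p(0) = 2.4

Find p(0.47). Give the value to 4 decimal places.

RK4: k1 = f(s_n, p_n); k2 = f(s_n + h/2, p_n + (h/2)·k1); k3 = f(s_n + h/2, p_n + (h/2)·k2); k4 = f(s_n + h, p_n + h·k3); p_{n+1} = p_n + (h/6)·(k1 + 2k2 + 2k3 + k4).
s=0.000000, p=2.400000:
  k1 = f(0.000000, 2.400000) = 0.024000
  k2 = f(0.235000, 2.405640) = 0.024056
  k3 = f(0.235000, 2.405653) = 0.024057
  k4 = f(0.470000, 2.411307) = 0.024113
  p ← 2.400000 + (0.47/6)·(k1 + 2k2 + 2k3 + k4) = 2.411307
p(0.47) ≈ 2.4113

2.4113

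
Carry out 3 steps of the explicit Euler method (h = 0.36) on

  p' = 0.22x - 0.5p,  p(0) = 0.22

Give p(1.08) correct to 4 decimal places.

0.2017

Euler: p_{n+1} = p_n + h·f(x_n, p_n).
x=0.000000, p=0.220000: f=-0.110000 → p ← 0.220000 + 0.36·(-0.110000) = 0.180400
x=0.360000, p=0.180400: f=-0.011000 → p ← 0.180400 + 0.36·(-0.011000) = 0.176440
x=0.720000, p=0.176440: f=0.070180 → p ← 0.176440 + 0.36·0.070180 = 0.201705
p(1.08) ≈ 0.2017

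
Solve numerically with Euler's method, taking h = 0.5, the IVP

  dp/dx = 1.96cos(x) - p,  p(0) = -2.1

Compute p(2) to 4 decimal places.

Euler: p_{n+1} = p_n + h·f(x_n, p_n).
x=0.000000, p=-2.100000: f=4.060000 → p ← -2.100000 + 0.5·4.060000 = -0.070000
x=0.500000, p=-0.070000: f=1.790062 → p ← -0.070000 + 0.5·1.790062 = 0.825031
x=1.000000, p=0.825031: f=0.233962 → p ← 0.825031 + 0.5·0.233962 = 0.942012
x=1.500000, p=0.942012: f=-0.803367 → p ← 0.942012 + 0.5·(-0.803367) = 0.540328
p(2) ≈ 0.5403

0.5403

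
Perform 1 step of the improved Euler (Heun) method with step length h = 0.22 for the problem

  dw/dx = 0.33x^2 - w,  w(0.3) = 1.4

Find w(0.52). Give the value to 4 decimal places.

Heun: k1 = f(x_n, w_n); k2 = f(x_n + h, w_n + h·k1); w_{n+1} = w_n + (h/2)·(k1 + k2).
x=0.300000, w=1.400000:
  k1 = f(0.300000, 1.400000) = -1.370300
  k2 = f(0.520000, 1.098534) = -1.009302
  w ← 1.400000 + (0.22/2)·(-1.370300 + (-1.009302)) = 1.138244
w(0.52) ≈ 1.1382

1.1382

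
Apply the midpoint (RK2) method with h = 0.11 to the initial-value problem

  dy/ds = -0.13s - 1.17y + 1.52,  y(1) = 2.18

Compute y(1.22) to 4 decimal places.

1.9525

Midpoint: k1 = f(s_n, y_n); k2 = f(s_n + h/2, y_n + (h/2)·k1); y_{n+1} = y_n + h·k2.
s=1.000000, y=2.180000:
  k1 = f(1.000000, 2.180000) = -1.160600
  k2 = f(1.055000, 2.116167) = -1.093065
  y ← 2.180000 + 0.11·(-1.093065) = 2.059763
s=1.110000, y=2.059763:
  k1 = f(1.110000, 2.059763) = -1.034222
  k2 = f(1.165000, 2.002881) = -0.974820
  y ← 2.059763 + 0.11·(-0.974820) = 1.952533
y(1.22) ≈ 1.9525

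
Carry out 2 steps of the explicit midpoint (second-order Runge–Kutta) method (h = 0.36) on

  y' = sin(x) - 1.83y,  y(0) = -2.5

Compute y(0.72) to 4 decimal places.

-0.5997

Midpoint: k1 = f(x_n, y_n); k2 = f(x_n + h/2, y_n + (h/2)·k1); y_{n+1} = y_n + h·k2.
x=0.000000, y=-2.500000:
  k1 = f(0.000000, -2.500000) = 4.575000
  k2 = f(0.180000, -1.676500) = 3.247025
  y ← -2.500000 + 0.36·3.247025 = -1.331071
x=0.360000, y=-1.331071:
  k1 = f(0.360000, -1.331071) = 2.788134
  k2 = f(0.540000, -0.829207) = 2.031585
  y ← -1.331071 + 0.36·2.031585 = -0.599701
y(0.72) ≈ -0.5997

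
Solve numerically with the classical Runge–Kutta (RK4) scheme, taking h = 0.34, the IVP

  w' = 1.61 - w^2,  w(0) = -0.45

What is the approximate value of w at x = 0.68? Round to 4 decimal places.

0.5780

RK4: k1 = f(x_n, w_n); k2 = f(x_n + h/2, w_n + (h/2)·k1); k3 = f(x_n + h/2, w_n + (h/2)·k2); k4 = f(x_n + h, w_n + h·k3); w_{n+1} = w_n + (h/6)·(k1 + 2k2 + 2k3 + k4).
x=0.000000, w=-0.450000:
  k1 = f(0.000000, -0.450000) = 1.407500
  k2 = f(0.170000, -0.210725) = 1.565595
  k3 = f(0.170000, -0.183849) = 1.576200
  k4 = f(0.340000, 0.085908) = 1.602620
  w ← -0.450000 + (0.34/6)·(k1 + 2k2 + 2k3 + k4) = 0.076644
x=0.340000, w=0.076644:
  k1 = f(0.340000, 0.076644) = 1.604126
  k2 = f(0.510000, 0.349345) = 1.487958
  k3 = f(0.510000, 0.329596) = 1.501366
  k4 = f(0.680000, 0.587108) = 1.265304
  w ← 0.076644 + (0.34/6)·(k1 + 2k2 + 2k3 + k4) = 0.578035
w(0.68) ≈ 0.5780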